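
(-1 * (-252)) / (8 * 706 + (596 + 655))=252 / 6899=0.04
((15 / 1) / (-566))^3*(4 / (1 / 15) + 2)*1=-104625 / 90660748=-0.00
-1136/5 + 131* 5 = 2139/5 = 427.80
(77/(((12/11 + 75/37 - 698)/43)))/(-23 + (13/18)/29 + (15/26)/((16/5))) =20902074336/99994758239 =0.21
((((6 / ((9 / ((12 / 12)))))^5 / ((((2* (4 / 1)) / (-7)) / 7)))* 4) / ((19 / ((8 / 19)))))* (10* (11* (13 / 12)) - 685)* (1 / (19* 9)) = 10646720 / 45001899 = 0.24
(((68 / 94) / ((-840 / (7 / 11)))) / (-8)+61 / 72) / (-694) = -630791 / 516669120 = -0.00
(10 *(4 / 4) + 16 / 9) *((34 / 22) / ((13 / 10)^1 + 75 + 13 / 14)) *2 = 140 / 297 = 0.47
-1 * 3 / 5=-0.60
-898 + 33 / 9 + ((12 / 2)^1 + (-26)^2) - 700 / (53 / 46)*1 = -130361 / 159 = -819.88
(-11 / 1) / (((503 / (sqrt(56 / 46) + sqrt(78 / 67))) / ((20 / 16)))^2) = -504625 / 3119094952-275 * sqrt(841386) / 1559547476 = -0.00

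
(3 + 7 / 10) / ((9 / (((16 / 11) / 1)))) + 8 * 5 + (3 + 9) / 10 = 4138 / 99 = 41.80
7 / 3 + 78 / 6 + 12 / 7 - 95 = -1637 / 21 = -77.95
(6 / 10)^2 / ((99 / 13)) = 13 / 275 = 0.05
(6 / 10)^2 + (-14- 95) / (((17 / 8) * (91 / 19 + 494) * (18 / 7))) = 11600129 / 36249525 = 0.32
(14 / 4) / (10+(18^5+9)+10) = 7 / 3779194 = 0.00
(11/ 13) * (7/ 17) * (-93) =-7161/ 221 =-32.40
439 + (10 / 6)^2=3976 / 9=441.78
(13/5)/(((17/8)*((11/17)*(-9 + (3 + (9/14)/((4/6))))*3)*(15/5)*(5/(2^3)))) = -23296/348975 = -0.07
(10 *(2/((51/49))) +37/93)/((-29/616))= -19101544/45849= -416.62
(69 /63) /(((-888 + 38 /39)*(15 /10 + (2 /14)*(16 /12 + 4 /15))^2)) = -14950 /36177911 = -0.00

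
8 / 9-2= -10 / 9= -1.11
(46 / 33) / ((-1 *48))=-23 / 792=-0.03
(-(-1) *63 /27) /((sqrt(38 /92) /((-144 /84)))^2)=2208 /133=16.60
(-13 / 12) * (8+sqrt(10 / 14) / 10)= -26 / 3 - 13 * sqrt(35) / 840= -8.76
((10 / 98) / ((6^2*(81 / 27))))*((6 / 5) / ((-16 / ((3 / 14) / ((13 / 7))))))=-1 / 122304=-0.00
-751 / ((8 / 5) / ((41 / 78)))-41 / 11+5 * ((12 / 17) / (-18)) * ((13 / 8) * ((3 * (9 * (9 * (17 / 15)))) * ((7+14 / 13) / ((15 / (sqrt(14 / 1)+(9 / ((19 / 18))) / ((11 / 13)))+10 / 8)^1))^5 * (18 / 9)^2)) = -172426875783563607189445298319815044191600098983 / 1781326424333823752667192790859150400351408-69500169674402896155991913594986827253598208 * sqrt(14) / 3373724288511029834596956043293845455211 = -173876.65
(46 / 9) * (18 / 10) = 46 / 5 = 9.20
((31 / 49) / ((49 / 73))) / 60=2263 / 144060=0.02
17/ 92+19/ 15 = 2003/ 1380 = 1.45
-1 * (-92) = 92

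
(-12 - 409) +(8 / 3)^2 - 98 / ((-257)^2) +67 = -206205860 / 594441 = -346.89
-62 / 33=-1.88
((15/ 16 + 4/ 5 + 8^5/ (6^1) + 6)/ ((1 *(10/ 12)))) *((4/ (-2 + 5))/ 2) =1312577/ 300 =4375.26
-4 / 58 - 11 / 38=-395 / 1102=-0.36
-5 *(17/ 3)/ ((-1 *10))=17/ 6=2.83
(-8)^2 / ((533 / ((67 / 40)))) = 536 / 2665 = 0.20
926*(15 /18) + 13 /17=39394 /51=772.43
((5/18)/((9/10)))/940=5/15228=0.00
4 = 4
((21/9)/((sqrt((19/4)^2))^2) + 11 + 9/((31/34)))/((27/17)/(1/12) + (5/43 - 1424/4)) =-514750463/8266310487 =-0.06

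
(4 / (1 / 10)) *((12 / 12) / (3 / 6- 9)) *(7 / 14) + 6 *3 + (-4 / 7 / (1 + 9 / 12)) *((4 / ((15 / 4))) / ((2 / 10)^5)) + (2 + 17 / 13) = -34744217 / 32487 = -1069.48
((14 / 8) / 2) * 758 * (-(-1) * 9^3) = 1934037 / 4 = 483509.25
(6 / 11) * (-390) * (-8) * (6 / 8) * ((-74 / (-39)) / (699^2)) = 2960 / 597179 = 0.00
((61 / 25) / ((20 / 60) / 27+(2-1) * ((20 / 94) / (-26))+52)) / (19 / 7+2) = 7044219 / 707777950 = 0.01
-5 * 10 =-50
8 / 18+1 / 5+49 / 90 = 107 / 90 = 1.19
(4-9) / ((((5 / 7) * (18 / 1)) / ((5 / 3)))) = -35 / 54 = -0.65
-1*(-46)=46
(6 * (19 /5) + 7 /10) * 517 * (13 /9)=17549.28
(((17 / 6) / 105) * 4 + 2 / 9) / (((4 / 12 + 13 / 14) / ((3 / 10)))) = 104 / 1325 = 0.08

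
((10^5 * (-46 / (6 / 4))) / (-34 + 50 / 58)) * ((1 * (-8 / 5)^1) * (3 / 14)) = -213440000 / 6727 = -31728.85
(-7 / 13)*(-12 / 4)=21 / 13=1.62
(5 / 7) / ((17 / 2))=10 / 119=0.08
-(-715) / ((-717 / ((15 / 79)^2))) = -53625 / 1491599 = -0.04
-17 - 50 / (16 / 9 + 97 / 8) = -20617 / 1001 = -20.60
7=7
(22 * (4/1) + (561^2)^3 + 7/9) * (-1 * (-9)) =280556074917247048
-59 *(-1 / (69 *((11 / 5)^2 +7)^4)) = 0.00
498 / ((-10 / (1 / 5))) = -249 / 25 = -9.96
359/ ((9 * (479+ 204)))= 359/ 6147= 0.06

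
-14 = -14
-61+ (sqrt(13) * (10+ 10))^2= 5139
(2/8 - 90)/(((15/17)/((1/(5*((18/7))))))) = -7.91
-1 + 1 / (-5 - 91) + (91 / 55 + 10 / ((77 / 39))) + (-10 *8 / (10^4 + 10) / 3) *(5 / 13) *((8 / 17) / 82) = 2259556541 / 395784480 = 5.71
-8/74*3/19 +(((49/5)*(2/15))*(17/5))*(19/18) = 11085881/2372625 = 4.67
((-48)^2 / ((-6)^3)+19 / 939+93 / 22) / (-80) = 132607 / 1652640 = 0.08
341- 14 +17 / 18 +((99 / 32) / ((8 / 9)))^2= 200574433 / 589824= 340.06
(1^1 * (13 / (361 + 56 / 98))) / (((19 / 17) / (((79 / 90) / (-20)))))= -122213 / 86560200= -0.00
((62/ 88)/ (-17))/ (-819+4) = 31/ 609620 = 0.00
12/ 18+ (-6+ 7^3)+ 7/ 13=338.21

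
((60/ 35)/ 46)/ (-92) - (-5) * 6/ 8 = 55539/ 14812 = 3.75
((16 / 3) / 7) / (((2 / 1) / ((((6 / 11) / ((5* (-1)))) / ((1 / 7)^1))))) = -16 / 55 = -0.29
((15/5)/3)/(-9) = -1/9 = -0.11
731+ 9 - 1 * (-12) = 752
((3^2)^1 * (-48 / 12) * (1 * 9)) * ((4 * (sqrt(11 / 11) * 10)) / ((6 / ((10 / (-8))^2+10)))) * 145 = -3621375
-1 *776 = -776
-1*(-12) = 12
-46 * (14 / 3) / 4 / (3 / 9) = -161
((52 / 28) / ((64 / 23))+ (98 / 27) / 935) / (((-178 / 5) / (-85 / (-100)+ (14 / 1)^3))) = -138928917541 / 2684183040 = -51.76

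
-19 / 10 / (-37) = 19 / 370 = 0.05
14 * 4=56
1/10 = 0.10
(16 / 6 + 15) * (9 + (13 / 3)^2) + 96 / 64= 26581 / 54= 492.24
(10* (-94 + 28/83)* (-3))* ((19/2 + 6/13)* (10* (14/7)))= 46464600/83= 559814.46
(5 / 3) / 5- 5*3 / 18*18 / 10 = -7 / 6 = -1.17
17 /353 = 0.05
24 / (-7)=-24 / 7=-3.43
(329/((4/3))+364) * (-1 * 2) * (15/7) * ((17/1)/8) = -88995/16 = -5562.19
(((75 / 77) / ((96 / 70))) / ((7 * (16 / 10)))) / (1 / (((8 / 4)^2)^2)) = 625 / 616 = 1.01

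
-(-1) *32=32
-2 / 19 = -0.11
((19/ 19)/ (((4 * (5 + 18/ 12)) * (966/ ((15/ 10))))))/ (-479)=-1/ 8020376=-0.00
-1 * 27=-27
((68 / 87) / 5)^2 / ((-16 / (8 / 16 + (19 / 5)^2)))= -23987 / 1051250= -0.02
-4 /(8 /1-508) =1 /125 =0.01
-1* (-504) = 504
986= 986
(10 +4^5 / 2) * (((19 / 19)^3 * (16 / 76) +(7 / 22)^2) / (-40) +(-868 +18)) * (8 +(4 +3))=-244818156861 / 36784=-6655561.03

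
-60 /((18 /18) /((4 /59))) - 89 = -5491 /59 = -93.07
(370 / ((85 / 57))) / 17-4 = 3062 / 289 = 10.60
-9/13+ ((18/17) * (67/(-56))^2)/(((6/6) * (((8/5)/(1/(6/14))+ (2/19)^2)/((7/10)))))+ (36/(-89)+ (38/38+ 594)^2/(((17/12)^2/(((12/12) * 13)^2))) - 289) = 330387318896632093/11082616064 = 29811311.43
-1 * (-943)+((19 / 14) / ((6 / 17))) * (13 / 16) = 1271591 / 1344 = 946.12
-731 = -731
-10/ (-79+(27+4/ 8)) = 0.19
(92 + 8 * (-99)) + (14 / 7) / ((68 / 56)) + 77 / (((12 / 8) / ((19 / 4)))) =-46361 / 102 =-454.52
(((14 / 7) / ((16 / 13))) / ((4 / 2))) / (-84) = -13 / 1344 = -0.01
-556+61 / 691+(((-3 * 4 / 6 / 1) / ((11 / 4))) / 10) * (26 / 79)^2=-131858127889 / 237189205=-555.92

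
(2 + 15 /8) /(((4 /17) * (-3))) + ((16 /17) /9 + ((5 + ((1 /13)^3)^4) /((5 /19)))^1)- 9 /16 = 7444320648760834549 /570337123798334880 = 13.05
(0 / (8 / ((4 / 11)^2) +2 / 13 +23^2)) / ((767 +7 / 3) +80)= 0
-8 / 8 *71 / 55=-71 / 55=-1.29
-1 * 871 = -871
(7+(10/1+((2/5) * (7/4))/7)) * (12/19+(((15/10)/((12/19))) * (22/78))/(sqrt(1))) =4629/208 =22.25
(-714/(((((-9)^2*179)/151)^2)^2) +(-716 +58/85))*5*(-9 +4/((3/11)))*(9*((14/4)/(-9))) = 70935.67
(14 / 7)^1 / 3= 2 / 3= 0.67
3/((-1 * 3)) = -1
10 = 10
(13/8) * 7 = 91/8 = 11.38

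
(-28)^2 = 784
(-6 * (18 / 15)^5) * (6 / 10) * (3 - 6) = 419904 / 15625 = 26.87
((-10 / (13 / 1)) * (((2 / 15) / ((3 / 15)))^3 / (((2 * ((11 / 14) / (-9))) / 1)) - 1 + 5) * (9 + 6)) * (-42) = 159600 / 143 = 1116.08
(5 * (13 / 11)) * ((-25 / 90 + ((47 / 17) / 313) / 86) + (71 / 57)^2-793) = -12752005790420 / 2725730139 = -4678.38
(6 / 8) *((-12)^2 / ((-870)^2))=3 / 21025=0.00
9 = 9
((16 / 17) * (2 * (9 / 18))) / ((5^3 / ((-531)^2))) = 4511376 / 2125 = 2123.00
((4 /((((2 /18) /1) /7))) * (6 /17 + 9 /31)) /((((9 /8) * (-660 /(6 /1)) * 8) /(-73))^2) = 4215239 /4782525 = 0.88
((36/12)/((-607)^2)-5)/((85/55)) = -20264662/6263633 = -3.24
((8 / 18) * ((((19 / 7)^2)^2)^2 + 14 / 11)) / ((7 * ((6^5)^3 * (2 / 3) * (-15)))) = -37379980133 / 939196174201607798784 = -0.00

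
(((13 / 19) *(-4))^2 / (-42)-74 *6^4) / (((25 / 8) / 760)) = -46531172864 / 1995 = -23323896.17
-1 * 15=-15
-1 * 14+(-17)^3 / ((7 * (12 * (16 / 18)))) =-79.80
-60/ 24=-5/ 2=-2.50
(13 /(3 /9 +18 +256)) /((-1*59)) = -39 /48557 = -0.00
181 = 181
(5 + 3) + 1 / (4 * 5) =161 / 20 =8.05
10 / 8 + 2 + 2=5.25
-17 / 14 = -1.21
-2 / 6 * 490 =-490 / 3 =-163.33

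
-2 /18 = -0.11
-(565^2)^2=-101904600625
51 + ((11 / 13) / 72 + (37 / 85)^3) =29370037583 / 574821000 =51.09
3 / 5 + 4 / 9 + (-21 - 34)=-53.96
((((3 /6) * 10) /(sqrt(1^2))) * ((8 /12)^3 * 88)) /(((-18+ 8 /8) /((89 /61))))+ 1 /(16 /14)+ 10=-70327 /223992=-0.31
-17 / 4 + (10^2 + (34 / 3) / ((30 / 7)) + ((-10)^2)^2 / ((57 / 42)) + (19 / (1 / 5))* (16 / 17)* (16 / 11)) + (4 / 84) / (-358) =6087702376909 / 801343620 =7596.87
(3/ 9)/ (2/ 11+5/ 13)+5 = 1358/ 243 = 5.59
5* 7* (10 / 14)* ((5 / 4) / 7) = 125 / 28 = 4.46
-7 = -7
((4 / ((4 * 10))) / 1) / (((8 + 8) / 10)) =1 / 16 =0.06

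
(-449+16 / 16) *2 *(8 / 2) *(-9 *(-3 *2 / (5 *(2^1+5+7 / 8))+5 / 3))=244224 / 5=48844.80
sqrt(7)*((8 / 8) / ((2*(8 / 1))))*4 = sqrt(7) / 4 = 0.66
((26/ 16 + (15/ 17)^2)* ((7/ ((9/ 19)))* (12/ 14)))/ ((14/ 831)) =29246491/ 16184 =1807.12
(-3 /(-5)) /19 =3 /95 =0.03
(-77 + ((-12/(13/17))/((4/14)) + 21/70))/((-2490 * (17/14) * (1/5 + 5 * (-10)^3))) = -119777/13756699710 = -0.00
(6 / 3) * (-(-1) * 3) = 6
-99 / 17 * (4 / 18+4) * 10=-4180 / 17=-245.88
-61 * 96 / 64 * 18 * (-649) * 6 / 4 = 3206709 / 2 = 1603354.50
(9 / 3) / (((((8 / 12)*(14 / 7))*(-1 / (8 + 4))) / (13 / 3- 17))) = 342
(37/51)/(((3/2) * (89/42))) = 1036/4539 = 0.23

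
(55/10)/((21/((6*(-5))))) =-55/7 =-7.86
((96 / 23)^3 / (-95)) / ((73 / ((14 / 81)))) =-458752 / 253134435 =-0.00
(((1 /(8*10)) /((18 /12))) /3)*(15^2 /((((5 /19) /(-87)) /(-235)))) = 388455 /8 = 48556.88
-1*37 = -37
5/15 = 1/3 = 0.33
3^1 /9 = 1 /3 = 0.33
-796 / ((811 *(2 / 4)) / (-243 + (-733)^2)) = -854977232 / 811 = -1054225.93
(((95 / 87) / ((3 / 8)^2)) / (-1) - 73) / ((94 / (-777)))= 16378901 / 24534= 667.60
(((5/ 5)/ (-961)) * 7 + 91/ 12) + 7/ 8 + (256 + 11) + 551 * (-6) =-3030.55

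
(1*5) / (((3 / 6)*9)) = 10 / 9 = 1.11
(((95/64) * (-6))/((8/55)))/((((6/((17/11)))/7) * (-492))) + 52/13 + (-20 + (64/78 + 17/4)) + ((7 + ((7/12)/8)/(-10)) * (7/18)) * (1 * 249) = 32735509559/49121280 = 666.42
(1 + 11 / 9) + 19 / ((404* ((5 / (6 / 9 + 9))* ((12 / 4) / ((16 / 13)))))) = 133504 / 59085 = 2.26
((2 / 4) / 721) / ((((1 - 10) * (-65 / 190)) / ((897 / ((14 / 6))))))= 437 / 5047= 0.09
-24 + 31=7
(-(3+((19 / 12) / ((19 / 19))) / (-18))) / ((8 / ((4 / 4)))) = -629 / 1728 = -0.36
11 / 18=0.61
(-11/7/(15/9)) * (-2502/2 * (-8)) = -330264/35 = -9436.11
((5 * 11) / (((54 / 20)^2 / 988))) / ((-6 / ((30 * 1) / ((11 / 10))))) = -24700000 / 729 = -33882.03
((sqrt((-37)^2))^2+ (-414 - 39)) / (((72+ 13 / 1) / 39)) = 35724 / 85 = 420.28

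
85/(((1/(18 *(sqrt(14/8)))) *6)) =255 *sqrt(7)/2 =337.33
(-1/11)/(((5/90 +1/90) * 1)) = -15/11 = -1.36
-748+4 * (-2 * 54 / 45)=-3788 / 5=-757.60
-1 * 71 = -71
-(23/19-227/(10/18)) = 38702/95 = 407.39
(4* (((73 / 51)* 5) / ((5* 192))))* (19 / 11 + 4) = 511 / 2992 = 0.17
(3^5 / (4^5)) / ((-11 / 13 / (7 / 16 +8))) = -2.37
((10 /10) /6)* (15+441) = 76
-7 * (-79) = 553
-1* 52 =-52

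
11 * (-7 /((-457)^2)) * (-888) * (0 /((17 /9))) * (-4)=0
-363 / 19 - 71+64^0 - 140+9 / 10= -43359 / 190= -228.21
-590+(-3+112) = -481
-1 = -1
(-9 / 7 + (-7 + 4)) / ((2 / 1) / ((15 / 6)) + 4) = -25 / 28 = -0.89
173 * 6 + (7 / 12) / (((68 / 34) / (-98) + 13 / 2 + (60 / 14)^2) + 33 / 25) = 399279427 / 384654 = 1038.02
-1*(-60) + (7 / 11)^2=7309 / 121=60.40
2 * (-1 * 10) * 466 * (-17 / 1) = 158440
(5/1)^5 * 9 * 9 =253125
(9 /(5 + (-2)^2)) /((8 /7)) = 7 /8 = 0.88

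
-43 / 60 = -0.72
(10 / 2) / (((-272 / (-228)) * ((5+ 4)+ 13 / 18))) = 513 / 1190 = 0.43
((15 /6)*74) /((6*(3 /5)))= 925 /18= 51.39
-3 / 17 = -0.18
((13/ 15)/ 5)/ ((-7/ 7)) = -0.17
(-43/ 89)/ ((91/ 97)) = -4171/ 8099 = -0.52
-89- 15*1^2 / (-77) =-6838 / 77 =-88.81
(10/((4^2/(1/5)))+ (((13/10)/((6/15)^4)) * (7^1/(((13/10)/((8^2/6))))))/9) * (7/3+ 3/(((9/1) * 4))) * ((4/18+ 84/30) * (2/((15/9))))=34523311/12150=2841.42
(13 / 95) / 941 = 13 / 89395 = 0.00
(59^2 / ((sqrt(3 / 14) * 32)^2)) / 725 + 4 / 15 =107109 / 371200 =0.29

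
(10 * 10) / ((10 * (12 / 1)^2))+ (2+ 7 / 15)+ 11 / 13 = 3.38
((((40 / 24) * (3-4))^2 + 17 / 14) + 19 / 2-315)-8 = -19499 / 63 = -309.51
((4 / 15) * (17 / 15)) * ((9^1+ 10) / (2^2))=1.44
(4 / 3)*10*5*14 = 2800 / 3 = 933.33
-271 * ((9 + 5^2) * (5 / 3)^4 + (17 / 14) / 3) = -80746889 / 1134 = -71205.37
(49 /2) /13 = 49 /26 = 1.88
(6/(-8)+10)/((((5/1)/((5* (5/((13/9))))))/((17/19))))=28305/988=28.65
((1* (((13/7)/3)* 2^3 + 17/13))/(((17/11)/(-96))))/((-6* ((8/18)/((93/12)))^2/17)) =335012.12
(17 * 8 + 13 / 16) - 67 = 1117 / 16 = 69.81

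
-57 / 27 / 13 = -19 / 117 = -0.16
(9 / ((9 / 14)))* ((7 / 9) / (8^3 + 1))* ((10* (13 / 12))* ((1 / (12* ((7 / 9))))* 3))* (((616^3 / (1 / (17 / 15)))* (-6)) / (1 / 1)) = -180801677056 / 1539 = -117479972.10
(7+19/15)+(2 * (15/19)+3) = 3661/285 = 12.85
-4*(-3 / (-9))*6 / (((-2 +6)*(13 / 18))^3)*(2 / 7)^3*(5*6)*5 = -874800 / 753571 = -1.16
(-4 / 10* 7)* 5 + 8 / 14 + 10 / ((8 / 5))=-201 / 28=-7.18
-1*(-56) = 56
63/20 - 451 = -8957/20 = -447.85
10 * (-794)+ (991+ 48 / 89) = -618413 / 89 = -6948.46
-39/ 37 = -1.05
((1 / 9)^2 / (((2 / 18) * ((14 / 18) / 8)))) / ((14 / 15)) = 60 / 49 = 1.22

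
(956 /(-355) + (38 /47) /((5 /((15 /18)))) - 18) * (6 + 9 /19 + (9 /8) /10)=-1029041 /7600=-135.40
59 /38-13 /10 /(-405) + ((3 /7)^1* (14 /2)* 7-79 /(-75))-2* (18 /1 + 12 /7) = -4260559 /269325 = -15.82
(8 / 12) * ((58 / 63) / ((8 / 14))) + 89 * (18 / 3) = 14447 / 27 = 535.07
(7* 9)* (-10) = -630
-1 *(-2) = 2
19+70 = 89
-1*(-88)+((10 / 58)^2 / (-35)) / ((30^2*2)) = 186500159 / 2119320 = 88.00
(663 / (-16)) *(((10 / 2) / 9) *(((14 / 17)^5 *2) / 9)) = -1.94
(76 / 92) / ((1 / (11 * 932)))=194788 / 23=8469.04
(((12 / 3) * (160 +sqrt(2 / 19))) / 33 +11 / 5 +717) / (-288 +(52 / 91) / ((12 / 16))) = -2.57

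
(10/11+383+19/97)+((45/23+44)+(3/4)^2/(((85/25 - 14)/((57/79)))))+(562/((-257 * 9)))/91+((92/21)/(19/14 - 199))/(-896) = 205873573712014215929/478752866792095896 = 430.02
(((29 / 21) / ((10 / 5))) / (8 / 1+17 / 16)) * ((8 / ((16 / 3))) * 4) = 16 / 35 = 0.46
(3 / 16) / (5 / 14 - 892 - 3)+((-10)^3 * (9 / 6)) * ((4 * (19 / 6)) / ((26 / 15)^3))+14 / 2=-267208231779 / 73379800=-3641.44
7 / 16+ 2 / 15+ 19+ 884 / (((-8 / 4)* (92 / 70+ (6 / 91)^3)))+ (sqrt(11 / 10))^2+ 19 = -176267710961 / 594374160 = -296.56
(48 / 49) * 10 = 480 / 49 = 9.80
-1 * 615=-615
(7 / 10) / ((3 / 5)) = 7 / 6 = 1.17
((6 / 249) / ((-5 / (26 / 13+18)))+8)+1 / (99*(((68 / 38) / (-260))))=6.44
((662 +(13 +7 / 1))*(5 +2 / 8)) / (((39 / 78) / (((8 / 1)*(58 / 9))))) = 1107568 / 3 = 369189.33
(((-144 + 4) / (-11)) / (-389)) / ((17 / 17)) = -140 / 4279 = -0.03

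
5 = 5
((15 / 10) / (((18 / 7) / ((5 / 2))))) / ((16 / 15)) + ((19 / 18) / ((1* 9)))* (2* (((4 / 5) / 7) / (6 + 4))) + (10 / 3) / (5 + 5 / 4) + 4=10710769 / 1814400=5.90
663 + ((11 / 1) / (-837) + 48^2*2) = 4411816 / 837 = 5270.99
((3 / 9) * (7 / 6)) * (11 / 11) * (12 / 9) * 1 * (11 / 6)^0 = 14 / 27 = 0.52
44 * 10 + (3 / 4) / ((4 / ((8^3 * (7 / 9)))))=1544 / 3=514.67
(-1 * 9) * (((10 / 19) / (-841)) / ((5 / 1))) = 0.00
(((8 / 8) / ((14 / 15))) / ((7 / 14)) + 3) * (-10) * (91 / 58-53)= 536940 / 203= 2645.02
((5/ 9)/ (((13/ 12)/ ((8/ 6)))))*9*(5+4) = 720/ 13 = 55.38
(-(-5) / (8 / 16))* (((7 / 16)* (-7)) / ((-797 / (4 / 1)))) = 245 / 1594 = 0.15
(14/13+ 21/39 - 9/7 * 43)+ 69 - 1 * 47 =-2882/91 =-31.67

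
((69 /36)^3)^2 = 148035889 /2985984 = 49.58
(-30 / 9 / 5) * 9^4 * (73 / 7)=-319302 / 7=-45614.57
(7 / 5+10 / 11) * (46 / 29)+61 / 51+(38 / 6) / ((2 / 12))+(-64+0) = -1719733 / 81345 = -21.14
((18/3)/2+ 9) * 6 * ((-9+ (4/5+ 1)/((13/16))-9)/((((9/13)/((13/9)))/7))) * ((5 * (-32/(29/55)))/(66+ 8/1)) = 73032960/1073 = 68064.27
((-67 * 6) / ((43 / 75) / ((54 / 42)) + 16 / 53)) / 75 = -191754 / 26753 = -7.17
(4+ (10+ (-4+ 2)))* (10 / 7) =120 / 7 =17.14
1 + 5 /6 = 11 /6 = 1.83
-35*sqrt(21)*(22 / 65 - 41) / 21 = 881*sqrt(21) / 13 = 310.56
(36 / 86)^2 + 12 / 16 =6843 / 7396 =0.93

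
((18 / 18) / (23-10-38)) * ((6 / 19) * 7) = -42 / 475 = -0.09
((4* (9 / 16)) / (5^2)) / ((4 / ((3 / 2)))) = 27 / 800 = 0.03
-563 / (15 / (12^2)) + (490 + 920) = -19974 / 5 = -3994.80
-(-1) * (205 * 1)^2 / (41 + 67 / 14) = 588350 / 641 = 917.86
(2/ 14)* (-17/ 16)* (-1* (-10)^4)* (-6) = -63750/ 7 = -9107.14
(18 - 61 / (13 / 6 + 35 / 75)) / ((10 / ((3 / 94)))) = -306 / 18565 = -0.02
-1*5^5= -3125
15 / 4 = 3.75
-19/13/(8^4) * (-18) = 171/26624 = 0.01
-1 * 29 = -29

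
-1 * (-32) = 32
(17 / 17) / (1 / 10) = 10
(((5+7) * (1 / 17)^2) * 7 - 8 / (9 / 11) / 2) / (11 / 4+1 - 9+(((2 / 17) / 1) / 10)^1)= 18400 / 20961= 0.88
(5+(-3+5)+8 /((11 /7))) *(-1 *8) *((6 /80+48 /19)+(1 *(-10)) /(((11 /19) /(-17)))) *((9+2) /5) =-17335829 /275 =-63039.38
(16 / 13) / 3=16 / 39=0.41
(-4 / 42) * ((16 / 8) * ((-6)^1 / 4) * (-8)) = -16 / 7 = -2.29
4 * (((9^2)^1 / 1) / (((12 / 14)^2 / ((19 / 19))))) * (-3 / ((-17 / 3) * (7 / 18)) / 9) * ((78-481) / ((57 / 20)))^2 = 8185413600 / 6137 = 1333780.94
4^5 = 1024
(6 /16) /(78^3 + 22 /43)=129 /163246064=0.00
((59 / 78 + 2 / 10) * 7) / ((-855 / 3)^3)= -0.00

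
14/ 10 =7/ 5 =1.40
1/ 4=0.25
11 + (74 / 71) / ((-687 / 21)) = 10.97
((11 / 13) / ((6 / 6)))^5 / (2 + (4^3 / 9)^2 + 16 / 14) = 91315917 / 11307357022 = 0.01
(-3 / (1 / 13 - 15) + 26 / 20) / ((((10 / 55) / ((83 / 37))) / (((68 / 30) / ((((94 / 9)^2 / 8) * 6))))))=101693592 / 198202525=0.51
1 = 1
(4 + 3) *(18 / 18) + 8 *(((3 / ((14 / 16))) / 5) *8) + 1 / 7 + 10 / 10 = 52.03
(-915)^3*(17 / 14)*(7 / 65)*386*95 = -47755468886625 / 13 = -3673497606663.46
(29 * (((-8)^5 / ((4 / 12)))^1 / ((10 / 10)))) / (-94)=1425408 / 47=30327.83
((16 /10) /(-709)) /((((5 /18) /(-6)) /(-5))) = -864 /3545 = -0.24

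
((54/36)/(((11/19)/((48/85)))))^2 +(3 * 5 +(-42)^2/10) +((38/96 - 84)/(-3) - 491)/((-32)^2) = 24890970472109/128909721600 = 193.09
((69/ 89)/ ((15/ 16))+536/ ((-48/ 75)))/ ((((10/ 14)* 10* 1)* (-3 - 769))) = 5212473/ 34354000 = 0.15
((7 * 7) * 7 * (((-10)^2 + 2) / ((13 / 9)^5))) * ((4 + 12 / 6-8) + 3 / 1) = 2065888314 / 371293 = 5564.04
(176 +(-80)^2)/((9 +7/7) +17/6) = 39456/77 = 512.42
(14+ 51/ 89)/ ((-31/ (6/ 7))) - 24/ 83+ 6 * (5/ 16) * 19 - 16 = 242792359/ 12823832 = 18.93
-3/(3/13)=-13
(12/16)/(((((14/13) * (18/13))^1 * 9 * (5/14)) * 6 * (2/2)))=169/6480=0.03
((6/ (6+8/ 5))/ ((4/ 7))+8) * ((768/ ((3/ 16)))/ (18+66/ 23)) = 524768/ 285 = 1841.29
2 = 2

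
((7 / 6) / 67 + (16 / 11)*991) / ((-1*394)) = -6374189 / 1742268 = -3.66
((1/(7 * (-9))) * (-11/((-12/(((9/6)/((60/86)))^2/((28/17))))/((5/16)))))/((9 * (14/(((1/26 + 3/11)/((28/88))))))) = -30772907/310671728640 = -0.00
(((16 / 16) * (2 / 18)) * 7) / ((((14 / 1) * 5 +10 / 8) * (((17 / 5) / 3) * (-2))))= -14 / 2907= -0.00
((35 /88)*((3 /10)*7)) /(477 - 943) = -147 /82016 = -0.00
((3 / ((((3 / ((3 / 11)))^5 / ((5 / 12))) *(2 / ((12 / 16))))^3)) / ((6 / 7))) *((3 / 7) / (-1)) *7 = -2625 / 273760136030824103936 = -0.00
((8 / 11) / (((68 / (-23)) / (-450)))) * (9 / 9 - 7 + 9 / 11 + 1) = -952200 / 2057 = -462.91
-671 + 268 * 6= 937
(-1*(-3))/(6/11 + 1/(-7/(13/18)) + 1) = 2.08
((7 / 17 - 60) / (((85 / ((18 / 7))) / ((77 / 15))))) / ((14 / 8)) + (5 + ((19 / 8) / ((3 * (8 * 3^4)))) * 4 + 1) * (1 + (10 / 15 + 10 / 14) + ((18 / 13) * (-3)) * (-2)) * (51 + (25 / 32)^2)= 12985754394763537 / 3926419660800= 3307.28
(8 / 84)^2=4 / 441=0.01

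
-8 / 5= -1.60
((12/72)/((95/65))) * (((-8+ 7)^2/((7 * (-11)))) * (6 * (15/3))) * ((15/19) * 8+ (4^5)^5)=-198640912135806920/3971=-50022894015564.57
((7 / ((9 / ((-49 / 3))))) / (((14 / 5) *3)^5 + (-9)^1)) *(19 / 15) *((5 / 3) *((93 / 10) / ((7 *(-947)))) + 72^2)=-39991943481875 / 20045549897298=-2.00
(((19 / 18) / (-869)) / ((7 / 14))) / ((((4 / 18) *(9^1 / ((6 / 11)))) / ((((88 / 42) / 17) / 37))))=-76 / 34435863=-0.00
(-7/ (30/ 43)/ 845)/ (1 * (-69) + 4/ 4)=301/ 1723800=0.00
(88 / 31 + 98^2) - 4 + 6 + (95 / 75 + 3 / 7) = 9610.53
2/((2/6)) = 6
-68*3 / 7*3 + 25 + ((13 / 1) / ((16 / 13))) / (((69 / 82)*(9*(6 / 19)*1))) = -12104539 / 208656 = -58.01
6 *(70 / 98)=4.29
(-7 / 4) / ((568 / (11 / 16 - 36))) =3955 / 36352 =0.11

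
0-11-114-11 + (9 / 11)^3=-180287 / 1331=-135.45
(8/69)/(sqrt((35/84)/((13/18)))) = 8 * sqrt(390)/1035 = 0.15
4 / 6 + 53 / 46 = 251 / 138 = 1.82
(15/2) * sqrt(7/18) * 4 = 5 * sqrt(14) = 18.71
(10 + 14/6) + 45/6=119/6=19.83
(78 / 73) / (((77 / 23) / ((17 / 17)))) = 1794 / 5621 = 0.32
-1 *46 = -46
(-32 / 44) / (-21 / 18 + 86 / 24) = -96 / 319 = -0.30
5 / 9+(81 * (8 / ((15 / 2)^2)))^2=749621 / 5625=133.27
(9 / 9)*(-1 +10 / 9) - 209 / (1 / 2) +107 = -2798 / 9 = -310.89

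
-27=-27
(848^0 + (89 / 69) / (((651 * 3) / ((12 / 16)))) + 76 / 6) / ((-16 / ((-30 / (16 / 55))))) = 675306775 / 7666176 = 88.09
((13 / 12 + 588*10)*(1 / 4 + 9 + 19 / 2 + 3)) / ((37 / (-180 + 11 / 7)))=-2556224633 / 4144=-616849.57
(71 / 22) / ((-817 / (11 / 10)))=-71 / 16340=-0.00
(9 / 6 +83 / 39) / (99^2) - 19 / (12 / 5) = -12103669 / 1528956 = -7.92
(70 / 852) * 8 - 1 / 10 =1187 / 2130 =0.56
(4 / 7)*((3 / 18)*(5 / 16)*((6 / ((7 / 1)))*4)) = 5 / 49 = 0.10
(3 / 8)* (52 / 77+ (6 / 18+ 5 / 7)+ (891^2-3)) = 22923277 / 77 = 297704.90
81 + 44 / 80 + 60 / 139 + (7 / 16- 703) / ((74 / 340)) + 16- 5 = -644933889 / 205720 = -3135.01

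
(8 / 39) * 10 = 80 / 39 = 2.05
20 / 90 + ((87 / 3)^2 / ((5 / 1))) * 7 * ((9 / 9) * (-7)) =-8241.58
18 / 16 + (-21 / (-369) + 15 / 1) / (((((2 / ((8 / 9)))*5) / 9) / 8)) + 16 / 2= 519007 / 4920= 105.49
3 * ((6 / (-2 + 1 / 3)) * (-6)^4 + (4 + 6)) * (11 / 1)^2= -8449914 / 5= -1689982.80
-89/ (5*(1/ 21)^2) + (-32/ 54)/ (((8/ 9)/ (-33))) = -39139/ 5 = -7827.80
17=17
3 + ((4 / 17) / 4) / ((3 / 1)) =154 / 51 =3.02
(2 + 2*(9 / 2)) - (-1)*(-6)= 5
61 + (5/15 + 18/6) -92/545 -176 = -182851/1635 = -111.84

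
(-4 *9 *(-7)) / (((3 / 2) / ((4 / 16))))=42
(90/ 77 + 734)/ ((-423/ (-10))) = 566080/ 32571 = 17.38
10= 10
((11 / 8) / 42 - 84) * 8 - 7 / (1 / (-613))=152009 / 42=3619.26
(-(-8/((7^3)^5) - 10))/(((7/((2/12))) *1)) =7912602516573/33232930569601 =0.24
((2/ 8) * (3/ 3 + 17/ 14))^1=31/ 56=0.55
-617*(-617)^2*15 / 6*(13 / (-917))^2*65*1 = -12901064831525 / 1681778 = -7671086.69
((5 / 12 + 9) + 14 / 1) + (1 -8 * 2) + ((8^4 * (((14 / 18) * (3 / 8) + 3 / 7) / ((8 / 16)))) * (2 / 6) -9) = 495469 / 252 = 1966.15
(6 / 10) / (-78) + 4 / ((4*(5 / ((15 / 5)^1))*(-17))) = -19 / 442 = -0.04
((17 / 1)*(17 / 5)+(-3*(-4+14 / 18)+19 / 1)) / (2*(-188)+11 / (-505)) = -130997 / 569673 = -0.23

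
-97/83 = -1.17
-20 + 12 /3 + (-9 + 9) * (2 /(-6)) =-16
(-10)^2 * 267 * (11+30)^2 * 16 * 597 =428719550400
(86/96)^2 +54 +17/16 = 128713/2304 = 55.87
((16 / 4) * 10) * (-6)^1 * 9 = -2160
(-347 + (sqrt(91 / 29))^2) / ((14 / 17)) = -84762 / 203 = -417.55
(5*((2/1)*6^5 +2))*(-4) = -311080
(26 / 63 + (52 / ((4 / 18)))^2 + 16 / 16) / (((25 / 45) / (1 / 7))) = 14080.48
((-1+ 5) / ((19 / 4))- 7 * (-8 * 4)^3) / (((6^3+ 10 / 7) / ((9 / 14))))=9805860 / 14459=678.18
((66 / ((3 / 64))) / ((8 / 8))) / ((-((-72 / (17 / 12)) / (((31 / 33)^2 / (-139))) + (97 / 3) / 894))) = -61692694272 / 350765731697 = -0.18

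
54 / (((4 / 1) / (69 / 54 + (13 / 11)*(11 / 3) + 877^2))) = 41533269 / 4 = 10383317.25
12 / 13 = 0.92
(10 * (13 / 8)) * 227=14755 / 4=3688.75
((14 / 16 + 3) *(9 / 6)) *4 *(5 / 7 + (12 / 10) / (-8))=7347 / 560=13.12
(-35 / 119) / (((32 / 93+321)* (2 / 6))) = -0.00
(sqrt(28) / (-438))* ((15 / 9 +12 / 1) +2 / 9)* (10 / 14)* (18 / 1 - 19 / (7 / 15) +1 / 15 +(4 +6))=166000* sqrt(7) / 289737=1.52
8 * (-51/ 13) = -408/ 13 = -31.38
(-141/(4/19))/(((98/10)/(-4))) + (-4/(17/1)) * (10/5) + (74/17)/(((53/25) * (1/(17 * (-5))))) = 4342869/44149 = 98.37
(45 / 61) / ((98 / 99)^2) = 441045 / 585844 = 0.75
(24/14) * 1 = 12/7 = 1.71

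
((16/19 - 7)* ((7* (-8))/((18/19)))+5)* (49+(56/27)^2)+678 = 1648055/81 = 20346.36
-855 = -855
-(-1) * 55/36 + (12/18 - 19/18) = 41/36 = 1.14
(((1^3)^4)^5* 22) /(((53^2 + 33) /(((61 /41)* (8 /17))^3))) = 0.00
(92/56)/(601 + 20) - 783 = -295973/378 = -783.00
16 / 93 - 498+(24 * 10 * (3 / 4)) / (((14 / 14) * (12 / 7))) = -36533 / 93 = -392.83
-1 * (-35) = 35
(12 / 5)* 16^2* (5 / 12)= 256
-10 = -10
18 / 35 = 0.51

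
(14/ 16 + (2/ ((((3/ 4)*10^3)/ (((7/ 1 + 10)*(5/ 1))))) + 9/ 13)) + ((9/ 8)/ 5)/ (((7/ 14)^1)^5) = 70153/ 7800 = 8.99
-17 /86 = -0.20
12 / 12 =1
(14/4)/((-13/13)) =-7/2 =-3.50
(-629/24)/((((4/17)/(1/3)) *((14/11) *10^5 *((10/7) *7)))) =-117623/4032000000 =-0.00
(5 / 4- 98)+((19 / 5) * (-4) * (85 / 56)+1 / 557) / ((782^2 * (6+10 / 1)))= -7381892287193 / 76298626432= -96.75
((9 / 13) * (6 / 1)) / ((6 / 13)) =9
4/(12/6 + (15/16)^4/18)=1.96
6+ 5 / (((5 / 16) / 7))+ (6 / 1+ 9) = 133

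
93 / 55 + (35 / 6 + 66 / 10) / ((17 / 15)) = 23677 / 1870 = 12.66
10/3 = 3.33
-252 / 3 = -84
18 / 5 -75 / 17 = -69 / 85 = -0.81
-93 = -93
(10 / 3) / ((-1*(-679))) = 0.00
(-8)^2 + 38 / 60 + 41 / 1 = 3169 / 30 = 105.63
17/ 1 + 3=20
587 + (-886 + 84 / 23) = -6793 / 23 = -295.35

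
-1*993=-993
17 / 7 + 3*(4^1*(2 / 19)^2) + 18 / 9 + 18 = 57013 / 2527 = 22.56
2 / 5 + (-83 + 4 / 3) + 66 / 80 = -9653 / 120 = -80.44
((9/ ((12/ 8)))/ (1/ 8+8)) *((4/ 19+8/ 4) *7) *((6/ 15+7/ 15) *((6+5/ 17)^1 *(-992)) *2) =-998602752/ 8075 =-123665.98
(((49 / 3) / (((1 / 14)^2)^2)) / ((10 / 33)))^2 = 107186928084544 / 25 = 4287477123381.76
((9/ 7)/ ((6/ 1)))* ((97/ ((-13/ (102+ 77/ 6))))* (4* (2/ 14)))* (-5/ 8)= 25705/ 392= 65.57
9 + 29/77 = 722/77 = 9.38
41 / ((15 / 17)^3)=201433 / 3375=59.68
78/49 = 1.59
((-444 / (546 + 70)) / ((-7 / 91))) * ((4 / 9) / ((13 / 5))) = 370 / 231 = 1.60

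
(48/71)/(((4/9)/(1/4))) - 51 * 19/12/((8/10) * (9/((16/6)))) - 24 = -205223/3834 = -53.53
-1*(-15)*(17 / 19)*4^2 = 4080 / 19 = 214.74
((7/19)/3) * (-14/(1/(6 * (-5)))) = 980/19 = 51.58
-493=-493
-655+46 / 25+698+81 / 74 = 84979 / 1850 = 45.93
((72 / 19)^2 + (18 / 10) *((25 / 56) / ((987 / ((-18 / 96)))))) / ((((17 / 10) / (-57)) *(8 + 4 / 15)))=-343832402475 / 5903344384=-58.24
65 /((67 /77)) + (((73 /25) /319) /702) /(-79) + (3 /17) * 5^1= 38075674196353 /503754129450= 75.58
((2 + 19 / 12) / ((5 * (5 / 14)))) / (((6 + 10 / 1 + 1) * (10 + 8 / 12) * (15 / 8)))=0.01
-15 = -15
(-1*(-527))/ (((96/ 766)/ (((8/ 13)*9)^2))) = 21798828/ 169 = 128987.15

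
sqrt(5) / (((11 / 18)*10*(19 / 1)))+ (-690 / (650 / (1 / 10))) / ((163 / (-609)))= 9*sqrt(5) / 1045+ 42021 / 105950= 0.42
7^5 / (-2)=-16807 / 2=-8403.50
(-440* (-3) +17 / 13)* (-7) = -120239 / 13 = -9249.15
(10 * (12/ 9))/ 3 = 40/ 9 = 4.44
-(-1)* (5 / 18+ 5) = 95 / 18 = 5.28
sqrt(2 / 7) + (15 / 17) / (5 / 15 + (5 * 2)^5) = 45 / 5100017 + sqrt(14) / 7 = 0.53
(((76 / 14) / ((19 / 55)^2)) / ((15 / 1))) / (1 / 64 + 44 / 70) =387200 / 82251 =4.71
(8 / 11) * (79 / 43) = 632 / 473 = 1.34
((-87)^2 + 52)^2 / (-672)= -58079641 / 672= -86428.04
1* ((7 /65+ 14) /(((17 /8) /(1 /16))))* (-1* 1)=-917 /2210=-0.41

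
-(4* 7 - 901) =873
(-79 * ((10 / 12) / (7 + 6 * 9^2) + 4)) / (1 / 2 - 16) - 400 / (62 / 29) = -166.70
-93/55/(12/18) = -279/110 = -2.54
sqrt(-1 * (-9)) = 3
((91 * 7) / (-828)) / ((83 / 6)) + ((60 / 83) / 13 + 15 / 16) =1116757 / 1191216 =0.94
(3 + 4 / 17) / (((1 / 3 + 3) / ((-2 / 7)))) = -33 / 119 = -0.28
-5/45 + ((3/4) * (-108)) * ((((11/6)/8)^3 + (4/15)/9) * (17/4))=-10656821/737280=-14.45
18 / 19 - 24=-438 / 19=-23.05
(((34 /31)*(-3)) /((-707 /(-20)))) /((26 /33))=-33660 /284921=-0.12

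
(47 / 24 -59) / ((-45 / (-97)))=-132793 / 1080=-122.96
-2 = -2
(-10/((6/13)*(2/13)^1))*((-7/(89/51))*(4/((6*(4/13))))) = 1307215/1068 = 1223.98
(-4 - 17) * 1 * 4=-84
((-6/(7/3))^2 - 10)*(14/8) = -83/14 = -5.93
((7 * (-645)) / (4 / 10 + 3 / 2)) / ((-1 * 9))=15050 / 57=264.04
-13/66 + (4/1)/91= -919/6006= -0.15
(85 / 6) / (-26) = -85 / 156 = -0.54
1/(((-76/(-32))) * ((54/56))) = 224/513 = 0.44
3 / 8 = 0.38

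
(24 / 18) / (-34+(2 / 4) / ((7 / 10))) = -0.04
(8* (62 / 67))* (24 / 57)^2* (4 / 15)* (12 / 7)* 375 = 38092800 / 169309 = 224.99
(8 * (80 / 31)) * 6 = 3840 / 31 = 123.87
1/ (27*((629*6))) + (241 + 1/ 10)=61419022/ 254745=241.10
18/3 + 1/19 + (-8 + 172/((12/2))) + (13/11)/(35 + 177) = 3552377/132924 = 26.72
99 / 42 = 33 / 14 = 2.36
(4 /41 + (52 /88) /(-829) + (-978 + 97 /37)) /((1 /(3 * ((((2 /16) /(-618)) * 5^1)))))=134915794795 /45595291808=2.96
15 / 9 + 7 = 26 / 3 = 8.67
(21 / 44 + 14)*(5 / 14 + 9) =11921 / 88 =135.47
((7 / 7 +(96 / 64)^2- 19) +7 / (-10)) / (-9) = 329 / 180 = 1.83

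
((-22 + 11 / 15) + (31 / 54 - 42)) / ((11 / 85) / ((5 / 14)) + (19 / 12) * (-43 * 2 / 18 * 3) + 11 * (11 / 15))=2877590 / 654783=4.39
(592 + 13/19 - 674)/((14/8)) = -6180/133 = -46.47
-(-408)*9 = 3672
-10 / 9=-1.11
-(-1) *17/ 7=17/ 7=2.43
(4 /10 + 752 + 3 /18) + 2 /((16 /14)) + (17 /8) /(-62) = 5611861 /7440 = 754.28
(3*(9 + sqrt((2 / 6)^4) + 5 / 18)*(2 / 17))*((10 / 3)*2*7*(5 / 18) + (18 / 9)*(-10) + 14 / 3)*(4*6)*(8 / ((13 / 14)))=-745472 / 459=-1624.12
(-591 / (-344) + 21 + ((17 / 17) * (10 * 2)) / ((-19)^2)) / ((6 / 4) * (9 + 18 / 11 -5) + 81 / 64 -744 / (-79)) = 19660916440 / 16522262079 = 1.19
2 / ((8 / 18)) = 9 / 2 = 4.50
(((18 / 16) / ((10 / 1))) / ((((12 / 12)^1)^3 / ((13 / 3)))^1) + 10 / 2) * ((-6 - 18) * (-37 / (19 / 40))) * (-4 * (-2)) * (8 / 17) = 12474624 / 323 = 38621.13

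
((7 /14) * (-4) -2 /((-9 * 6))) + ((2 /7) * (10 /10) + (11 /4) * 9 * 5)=92287 /756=122.07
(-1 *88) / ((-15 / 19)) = 1672 / 15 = 111.47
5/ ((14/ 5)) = 25/ 14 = 1.79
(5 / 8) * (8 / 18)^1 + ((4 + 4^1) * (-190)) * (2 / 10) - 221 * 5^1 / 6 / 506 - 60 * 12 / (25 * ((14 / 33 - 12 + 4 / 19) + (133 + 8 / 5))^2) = -413393861845949417 / 1359454326303348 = -304.09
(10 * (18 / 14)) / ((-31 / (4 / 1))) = -360 / 217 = -1.66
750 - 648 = 102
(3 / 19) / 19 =3 / 361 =0.01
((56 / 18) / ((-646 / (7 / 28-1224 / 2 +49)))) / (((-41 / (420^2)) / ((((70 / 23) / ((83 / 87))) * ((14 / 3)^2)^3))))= -2360281827772288000 / 6143255541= -384207007.51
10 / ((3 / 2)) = 20 / 3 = 6.67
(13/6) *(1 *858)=1859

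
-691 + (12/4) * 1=-688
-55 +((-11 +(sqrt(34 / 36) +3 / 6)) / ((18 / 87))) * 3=-829 / 4 +29 * sqrt(34) / 12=-193.16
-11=-11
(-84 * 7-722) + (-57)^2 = 1939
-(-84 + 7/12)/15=5.56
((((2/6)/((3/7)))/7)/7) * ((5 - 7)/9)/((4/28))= -2/81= -0.02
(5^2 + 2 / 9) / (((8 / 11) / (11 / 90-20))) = -4467133 / 6480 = -689.37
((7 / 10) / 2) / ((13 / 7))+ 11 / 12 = 431 / 390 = 1.11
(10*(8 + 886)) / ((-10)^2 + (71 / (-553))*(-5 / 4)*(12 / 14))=13842696 / 155053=89.28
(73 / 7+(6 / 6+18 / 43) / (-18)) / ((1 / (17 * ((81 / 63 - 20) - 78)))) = -17016.48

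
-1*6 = -6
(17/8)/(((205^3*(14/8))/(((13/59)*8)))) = 884/3558046625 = 0.00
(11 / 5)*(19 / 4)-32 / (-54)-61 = -26977 / 540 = -49.96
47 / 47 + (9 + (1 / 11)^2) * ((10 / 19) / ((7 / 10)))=125093 / 16093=7.77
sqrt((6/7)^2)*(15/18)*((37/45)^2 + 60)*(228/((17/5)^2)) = 46690220/54621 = 854.80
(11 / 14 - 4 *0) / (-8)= -11 / 112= -0.10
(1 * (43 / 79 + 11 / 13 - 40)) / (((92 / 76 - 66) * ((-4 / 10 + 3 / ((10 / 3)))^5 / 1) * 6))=12054208 / 3792711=3.18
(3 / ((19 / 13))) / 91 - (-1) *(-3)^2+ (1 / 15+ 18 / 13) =271639 / 25935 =10.47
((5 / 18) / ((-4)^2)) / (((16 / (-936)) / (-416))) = 845 / 2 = 422.50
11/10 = 1.10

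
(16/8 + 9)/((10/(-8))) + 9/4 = -131/20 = -6.55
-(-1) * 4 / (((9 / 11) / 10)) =440 / 9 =48.89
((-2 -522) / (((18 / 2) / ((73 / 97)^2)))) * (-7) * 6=39093544 / 28227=1384.97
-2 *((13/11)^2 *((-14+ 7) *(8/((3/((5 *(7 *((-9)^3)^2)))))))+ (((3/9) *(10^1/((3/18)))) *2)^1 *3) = 117356315520/121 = 969886905.12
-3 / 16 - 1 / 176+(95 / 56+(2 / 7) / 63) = 29257 / 19404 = 1.51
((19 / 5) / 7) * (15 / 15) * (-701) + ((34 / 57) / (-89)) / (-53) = -3581065021 / 9410415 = -380.54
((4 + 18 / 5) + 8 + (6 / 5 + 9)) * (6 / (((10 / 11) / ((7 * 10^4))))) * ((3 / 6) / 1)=5959800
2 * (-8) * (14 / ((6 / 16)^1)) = -1792 / 3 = -597.33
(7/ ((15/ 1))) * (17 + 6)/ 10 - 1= 11/ 150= 0.07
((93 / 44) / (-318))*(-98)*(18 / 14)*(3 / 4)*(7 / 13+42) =3240027 / 121264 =26.72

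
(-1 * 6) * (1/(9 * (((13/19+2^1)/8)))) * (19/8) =-722/153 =-4.72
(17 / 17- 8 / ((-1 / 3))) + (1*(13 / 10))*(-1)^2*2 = 138 / 5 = 27.60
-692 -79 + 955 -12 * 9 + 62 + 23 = 161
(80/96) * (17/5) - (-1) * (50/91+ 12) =8399/546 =15.38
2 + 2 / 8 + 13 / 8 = 31 / 8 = 3.88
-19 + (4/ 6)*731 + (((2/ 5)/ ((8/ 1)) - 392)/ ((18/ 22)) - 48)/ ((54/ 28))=52663/ 270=195.05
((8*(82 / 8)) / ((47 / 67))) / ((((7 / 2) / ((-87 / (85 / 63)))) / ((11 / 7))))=-94639644 / 27965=-3384.22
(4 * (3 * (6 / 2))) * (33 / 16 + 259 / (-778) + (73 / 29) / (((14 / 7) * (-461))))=62.17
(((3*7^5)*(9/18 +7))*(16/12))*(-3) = -1512630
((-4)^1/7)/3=-4/21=-0.19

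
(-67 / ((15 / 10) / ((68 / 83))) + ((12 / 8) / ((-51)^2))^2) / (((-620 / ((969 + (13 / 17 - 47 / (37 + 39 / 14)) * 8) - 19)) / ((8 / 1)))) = 8186381921872259 / 18313953101793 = 447.00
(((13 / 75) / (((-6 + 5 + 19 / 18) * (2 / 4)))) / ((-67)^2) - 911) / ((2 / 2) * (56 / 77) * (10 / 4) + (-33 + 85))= -1124605009 / 66437200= -16.93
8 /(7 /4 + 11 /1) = 0.63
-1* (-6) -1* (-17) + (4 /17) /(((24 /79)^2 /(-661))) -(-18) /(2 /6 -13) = -77377039 /46512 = -1663.59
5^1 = 5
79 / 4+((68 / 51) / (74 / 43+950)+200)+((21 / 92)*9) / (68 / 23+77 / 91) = 2562574867 / 11632647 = 220.29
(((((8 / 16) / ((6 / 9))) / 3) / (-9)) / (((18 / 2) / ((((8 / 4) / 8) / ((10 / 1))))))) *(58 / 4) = -29 / 25920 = -0.00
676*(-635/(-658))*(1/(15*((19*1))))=42926/18753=2.29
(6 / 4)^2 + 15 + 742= 3037 / 4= 759.25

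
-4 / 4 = -1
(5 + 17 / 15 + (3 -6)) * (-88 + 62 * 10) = 25004 / 15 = 1666.93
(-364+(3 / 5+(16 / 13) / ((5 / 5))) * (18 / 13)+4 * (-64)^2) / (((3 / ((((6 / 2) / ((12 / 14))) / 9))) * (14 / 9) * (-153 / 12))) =-1504338 / 14365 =-104.72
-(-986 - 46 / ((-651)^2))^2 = -174613525020380224 / 179607287601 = -972196.21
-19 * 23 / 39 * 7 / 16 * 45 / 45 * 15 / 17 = -15295 / 3536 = -4.33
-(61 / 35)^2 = -3721 / 1225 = -3.04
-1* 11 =-11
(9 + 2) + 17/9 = 116/9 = 12.89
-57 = -57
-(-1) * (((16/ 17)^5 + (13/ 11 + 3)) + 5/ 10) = 169313943/ 31236854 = 5.42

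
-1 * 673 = -673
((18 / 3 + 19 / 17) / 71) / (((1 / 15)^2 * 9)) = 3025 / 1207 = 2.51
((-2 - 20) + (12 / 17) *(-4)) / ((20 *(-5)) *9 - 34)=211 / 7939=0.03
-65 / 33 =-1.97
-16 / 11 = -1.45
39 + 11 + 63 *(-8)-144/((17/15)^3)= -2716502/4913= -552.92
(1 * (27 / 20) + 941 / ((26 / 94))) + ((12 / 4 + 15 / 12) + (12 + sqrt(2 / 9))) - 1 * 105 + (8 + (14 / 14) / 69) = sqrt(2) / 3 + 14902271 / 4485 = 3323.16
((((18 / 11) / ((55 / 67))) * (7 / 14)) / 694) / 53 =603 / 22253110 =0.00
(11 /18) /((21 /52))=286 /189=1.51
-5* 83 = -415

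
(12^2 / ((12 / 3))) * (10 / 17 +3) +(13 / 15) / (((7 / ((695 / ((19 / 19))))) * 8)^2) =42009673 / 159936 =262.67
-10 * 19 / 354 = -95 / 177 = -0.54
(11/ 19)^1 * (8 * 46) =213.05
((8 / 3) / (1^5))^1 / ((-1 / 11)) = -29.33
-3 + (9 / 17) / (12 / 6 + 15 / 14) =-2.83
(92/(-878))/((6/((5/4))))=-115/5268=-0.02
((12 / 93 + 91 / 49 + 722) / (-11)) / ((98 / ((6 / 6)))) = -157105 / 233926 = -0.67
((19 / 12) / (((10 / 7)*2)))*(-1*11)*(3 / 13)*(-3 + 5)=-1463 / 520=-2.81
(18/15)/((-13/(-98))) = 588/65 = 9.05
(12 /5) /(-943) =-12 /4715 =-0.00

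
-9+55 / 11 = -4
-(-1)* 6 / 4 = 3 / 2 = 1.50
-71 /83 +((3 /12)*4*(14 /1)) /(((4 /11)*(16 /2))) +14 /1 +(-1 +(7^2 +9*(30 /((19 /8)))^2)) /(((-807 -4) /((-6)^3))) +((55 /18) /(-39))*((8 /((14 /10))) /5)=394641871215757 /955281324816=413.12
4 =4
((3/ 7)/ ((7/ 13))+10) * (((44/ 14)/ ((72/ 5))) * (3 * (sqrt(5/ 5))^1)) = 7.07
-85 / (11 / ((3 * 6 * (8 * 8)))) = -97920 / 11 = -8901.82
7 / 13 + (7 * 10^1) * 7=6377 / 13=490.54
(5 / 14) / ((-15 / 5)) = -5 / 42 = -0.12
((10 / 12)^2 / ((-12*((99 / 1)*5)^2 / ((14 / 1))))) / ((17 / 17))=-7 / 2117016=-0.00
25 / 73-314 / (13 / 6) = -137207 / 949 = -144.58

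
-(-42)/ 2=21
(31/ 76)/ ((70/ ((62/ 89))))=961/ 236740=0.00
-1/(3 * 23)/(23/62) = -62/1587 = -0.04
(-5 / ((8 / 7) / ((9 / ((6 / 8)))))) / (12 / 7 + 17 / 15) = -11025 / 598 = -18.44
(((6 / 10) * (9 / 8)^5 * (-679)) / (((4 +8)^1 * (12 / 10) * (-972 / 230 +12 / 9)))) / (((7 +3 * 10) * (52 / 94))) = 216709534755 / 251678162944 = 0.86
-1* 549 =-549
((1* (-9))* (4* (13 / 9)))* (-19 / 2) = 494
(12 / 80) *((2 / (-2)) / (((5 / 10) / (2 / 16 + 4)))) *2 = -99 / 40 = -2.48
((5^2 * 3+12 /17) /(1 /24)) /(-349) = -5.21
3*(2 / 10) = 3 / 5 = 0.60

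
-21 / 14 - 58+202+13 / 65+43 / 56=40171 / 280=143.47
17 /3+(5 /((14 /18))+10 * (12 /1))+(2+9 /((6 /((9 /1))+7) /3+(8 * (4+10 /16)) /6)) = 135.13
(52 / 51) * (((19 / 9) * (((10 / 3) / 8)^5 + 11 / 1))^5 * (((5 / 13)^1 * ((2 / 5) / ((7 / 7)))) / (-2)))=-382595918355253988728714014403826522543 / 718214027568492971151045156667392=-532704.60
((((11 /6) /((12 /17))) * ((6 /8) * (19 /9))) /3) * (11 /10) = 39083 /25920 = 1.51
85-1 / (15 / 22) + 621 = 10568 / 15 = 704.53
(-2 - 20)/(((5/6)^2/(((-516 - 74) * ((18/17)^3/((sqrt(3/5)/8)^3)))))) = 31006457856 * sqrt(15)/4913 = 24442803.77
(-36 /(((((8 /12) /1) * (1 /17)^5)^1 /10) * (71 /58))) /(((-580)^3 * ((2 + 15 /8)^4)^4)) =1348832979025183899648 /1085879050566154482211560724775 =0.00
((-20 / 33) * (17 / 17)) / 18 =-10 / 297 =-0.03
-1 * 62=-62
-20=-20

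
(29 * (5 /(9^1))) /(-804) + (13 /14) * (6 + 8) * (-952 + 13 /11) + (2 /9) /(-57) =-6231107743 /504108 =-12360.66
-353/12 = -29.42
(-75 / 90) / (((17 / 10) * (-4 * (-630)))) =-5 / 25704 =-0.00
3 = 3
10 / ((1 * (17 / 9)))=90 / 17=5.29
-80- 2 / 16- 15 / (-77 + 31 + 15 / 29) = -841999 / 10552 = -79.80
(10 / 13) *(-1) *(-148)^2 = -219040 / 13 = -16849.23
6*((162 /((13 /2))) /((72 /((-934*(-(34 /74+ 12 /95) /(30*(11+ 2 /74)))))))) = 2884659 /839800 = 3.43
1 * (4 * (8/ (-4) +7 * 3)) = 76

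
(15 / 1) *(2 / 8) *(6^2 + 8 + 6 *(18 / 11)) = 201.82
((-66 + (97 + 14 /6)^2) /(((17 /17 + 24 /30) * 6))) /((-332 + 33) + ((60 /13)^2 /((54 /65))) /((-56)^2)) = -1123795400 /370249947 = -3.04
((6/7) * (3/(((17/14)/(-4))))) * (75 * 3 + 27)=-36288/17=-2134.59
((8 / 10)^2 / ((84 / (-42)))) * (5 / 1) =-8 / 5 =-1.60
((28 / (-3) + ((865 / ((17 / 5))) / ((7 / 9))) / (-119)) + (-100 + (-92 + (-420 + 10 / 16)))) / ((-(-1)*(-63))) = 211890617 / 21411432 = 9.90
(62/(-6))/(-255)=31/765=0.04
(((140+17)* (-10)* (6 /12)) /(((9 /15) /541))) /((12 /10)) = -10617125 /18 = -589840.28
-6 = -6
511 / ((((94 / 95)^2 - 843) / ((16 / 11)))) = -73788400 / 83591629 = -0.88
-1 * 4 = -4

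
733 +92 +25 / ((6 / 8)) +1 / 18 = 15451 / 18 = 858.39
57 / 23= 2.48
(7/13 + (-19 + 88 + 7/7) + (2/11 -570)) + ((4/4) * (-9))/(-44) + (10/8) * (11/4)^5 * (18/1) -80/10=887859121/292864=3031.64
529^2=279841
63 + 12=75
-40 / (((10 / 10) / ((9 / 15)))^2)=-72 / 5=-14.40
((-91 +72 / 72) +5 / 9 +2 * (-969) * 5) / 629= -15.55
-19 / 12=-1.58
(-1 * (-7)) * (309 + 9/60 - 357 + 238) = 26621/20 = 1331.05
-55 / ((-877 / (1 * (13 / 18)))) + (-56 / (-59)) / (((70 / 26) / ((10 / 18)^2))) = 1291745 / 8382366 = 0.15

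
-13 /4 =-3.25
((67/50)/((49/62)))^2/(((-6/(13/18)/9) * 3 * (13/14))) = -4313929/3858750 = -1.12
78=78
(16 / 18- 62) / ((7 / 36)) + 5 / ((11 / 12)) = -23780 / 77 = -308.83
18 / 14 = 9 / 7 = 1.29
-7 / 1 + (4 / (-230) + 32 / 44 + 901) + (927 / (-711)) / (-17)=1520148439 / 1698895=894.79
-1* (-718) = 718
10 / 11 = 0.91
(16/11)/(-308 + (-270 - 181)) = -16/8349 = -0.00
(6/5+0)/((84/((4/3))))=2/105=0.02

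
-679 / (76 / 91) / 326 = -61789 / 24776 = -2.49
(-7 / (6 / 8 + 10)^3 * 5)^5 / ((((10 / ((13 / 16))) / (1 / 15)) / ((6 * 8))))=-14662682804224000 / 3177070365797955661914307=-0.00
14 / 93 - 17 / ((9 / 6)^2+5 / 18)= -55642 / 8463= -6.57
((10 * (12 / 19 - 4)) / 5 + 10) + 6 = 9.26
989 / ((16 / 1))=989 / 16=61.81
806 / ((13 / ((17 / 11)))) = 1054 / 11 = 95.82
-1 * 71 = -71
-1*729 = -729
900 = 900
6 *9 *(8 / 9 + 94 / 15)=1932 / 5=386.40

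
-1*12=-12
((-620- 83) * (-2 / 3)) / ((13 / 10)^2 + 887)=140600 / 266607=0.53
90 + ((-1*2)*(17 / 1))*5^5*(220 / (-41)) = 23378690 / 41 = 570211.95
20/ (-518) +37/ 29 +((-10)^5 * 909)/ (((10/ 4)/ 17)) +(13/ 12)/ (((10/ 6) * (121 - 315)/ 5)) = -3602734665206275/ 5828536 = -618119998.78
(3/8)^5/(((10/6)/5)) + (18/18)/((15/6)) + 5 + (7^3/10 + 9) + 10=9621053/163840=58.72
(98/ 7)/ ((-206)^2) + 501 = 10630225/ 21218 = 501.00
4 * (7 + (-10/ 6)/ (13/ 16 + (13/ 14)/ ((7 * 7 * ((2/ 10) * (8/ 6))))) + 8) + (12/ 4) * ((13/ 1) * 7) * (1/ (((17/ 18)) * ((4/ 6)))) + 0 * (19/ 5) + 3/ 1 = 120939854/ 247299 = 489.04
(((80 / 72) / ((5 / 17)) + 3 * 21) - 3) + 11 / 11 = 583 / 9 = 64.78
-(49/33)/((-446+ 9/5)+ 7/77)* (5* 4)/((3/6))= 0.13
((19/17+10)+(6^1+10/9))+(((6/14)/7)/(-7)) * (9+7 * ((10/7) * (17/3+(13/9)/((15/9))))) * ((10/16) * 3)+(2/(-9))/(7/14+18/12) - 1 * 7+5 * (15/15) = 694991/46648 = 14.90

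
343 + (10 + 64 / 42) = 7445 / 21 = 354.52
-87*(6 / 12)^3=-87 / 8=-10.88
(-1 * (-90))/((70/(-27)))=-243/7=-34.71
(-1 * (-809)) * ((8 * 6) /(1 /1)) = 38832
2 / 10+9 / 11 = 56 / 55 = 1.02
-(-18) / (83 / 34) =612 / 83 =7.37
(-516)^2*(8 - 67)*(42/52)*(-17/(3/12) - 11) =13030701768/13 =1002361674.46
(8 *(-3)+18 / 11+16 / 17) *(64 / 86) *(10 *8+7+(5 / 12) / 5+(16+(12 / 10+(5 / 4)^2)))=-203528836 / 120615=-1687.43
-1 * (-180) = 180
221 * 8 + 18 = 1786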